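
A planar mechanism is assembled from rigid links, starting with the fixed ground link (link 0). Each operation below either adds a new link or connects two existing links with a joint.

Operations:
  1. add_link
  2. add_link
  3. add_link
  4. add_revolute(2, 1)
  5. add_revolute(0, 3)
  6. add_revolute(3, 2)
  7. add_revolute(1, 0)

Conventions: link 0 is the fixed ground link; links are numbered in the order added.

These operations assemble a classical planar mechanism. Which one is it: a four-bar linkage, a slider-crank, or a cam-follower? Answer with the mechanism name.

links: 4 (incl. ground); joints: 4 revolute, 0 prismatic, 0 higher (cam) pair, forming one closed loop
4 links in a single 4R loop → four-bar linkage

four-bar linkage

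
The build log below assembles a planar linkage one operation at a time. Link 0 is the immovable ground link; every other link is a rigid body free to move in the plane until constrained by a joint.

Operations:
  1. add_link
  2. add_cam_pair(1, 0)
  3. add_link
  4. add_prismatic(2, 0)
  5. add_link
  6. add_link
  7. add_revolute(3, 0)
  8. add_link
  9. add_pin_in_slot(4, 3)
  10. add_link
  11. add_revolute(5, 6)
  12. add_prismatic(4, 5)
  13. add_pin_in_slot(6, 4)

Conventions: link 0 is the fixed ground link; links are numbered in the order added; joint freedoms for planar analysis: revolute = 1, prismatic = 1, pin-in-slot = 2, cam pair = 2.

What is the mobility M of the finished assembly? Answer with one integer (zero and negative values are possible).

link 0 = ground. State L|J1|J2 = 1|0|0
+link1  2|0|0
C(1,0) f=2→J2  2|0|1
+link2  3|0|1
P(2,0) f=1→J1  3|1|1
+link3  4|1|1
+link4  5|1|1
R(3,0) f=1→J1  5|2|1
+link5  6|2|1
PS(4,3) f=2→J2  6|2|2
+link6  7|2|2
R(5,6) f=1→J1  7|3|2
P(4,5) f=1→J1  7|4|2
PS(6,4) f=2→J2  7|4|3
M = 3(7−1)−2·4−3 = 18−8−3 = 7

M = 7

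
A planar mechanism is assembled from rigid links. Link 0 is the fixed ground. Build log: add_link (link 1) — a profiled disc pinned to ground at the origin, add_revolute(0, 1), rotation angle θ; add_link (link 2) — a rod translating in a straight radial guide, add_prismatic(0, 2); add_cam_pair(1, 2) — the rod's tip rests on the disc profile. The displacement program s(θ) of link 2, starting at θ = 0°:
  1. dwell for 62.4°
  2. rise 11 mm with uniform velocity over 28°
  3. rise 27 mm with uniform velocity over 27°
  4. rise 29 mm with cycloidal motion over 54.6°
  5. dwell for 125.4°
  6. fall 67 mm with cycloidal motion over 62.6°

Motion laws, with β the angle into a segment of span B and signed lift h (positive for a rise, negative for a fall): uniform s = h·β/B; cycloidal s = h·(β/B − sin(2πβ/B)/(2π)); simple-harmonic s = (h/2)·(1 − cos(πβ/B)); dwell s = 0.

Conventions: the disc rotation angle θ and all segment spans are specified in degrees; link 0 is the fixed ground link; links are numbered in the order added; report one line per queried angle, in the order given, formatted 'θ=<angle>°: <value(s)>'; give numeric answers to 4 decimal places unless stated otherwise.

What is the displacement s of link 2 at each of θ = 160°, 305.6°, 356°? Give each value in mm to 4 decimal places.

seg 1 [0°–62.4°] dwell: s stays 0.0000
seg 2 [62.4°–90.4°] uniform, h=11: full span → s += 11 → s = 11.0000
seg 3 [90.4°–117.4°] uniform, h=27: full span → s += 27 → s = 38.0000
seg 4 [117.4°–172°] cycloidal, h=29: θ=160° here. β=42.6, B=54.6. 29·(0.7802 − sin(2π·0.7802)/(2π)) = 27.1589 → s = 65.1589
seg 4 [117.4°–172°] cycloidal, h=29: full span → s += 29 → s = 67.0000
seg 5 [172°–297.4°] dwell: s stays 67.0000
seg 6 [297.4°–360°] cycloidal, h=-67: θ=305.6° here. β=8.2, B=62.6. -67·(0.1310 − sin(2π·0.1310)/(2π)) = -0.9578 → s = 66.0422
seg 6 [297.4°–360°] cycloidal, h=-67: θ=356° here. β=58.6, B=62.6. -67·(0.9361 − sin(2π·0.9361)/(2π)) = -66.8859 → s = 0.1141

θ=160°: 65.1589
θ=305.6°: 66.0422
θ=356°: 0.1141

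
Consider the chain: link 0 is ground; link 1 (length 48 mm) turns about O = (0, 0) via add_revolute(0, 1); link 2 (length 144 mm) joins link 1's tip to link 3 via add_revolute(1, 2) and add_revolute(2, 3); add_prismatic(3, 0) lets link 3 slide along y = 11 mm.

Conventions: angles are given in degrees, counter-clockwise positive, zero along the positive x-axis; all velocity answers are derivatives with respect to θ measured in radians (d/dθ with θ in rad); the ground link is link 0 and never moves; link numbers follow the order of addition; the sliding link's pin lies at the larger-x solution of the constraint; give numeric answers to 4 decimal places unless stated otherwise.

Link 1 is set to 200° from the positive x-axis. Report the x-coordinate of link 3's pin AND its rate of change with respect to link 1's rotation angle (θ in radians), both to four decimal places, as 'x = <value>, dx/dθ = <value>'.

geometry: r = 48 mm, L = 144 mm, e = 11 mm
crank pin P = (r cos θ, r sin θ) = (-45.105246, -16.416967)
h = r sin θ − e = -16.416967 − 11 = -27.416967
x = r cos θ + √(L² − h²) = -45.105246 + 141.365873 = 96.260627
dx/dθ = −r sin θ − h·r cos θ/√(L² − h²) (θ in radians; h = -27.416967) = 7.669106

x = 96.2606, dx/dθ = 7.6691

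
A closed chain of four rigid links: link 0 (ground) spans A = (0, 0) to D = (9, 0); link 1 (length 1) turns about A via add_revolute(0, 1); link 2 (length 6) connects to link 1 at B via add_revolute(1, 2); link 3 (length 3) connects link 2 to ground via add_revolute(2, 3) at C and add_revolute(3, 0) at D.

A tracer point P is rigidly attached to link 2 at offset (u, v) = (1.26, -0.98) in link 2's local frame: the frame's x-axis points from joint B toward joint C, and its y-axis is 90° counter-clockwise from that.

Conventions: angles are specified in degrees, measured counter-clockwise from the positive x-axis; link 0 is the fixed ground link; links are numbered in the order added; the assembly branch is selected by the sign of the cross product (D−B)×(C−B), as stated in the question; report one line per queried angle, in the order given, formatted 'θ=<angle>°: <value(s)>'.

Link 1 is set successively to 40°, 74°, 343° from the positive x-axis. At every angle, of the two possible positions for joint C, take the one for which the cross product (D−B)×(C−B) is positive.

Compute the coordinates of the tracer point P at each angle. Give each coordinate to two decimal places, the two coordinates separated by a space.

A=(0,0), D=(9.00,0)
θ=40°: B = A + 1.00·(cos40°, sin40°) = (0.7660, 0.6428)
θ=40°: |BD| = 8.2590
θ=40°: circle(B,6.00) ∩ circle(D,3.00): a=5.7641, h=1.6659
θ=40°:   candidates: C₊=(6.6423,1.8551) cross=13.759; C₋=(6.3830,-1.4667) cross=-13.759
θ=40°:   branch + wants cross > 0 → take C=(6.6423,1.8551) (cross=13.759)
θ=40°: ex = (C−B)/|BC| = (0.9794,0.2020); ey = (-0.2020,0.9794)
θ=40°: P = B + 1.26·ex + -0.98·ey = (2.1981,-0.0624)
θ=74°: B = A + 1.00·(cos74°, sin74°) = (0.2756, 0.9613)
θ=74°: |BD| = 8.7772
θ=74°: circle(B,6.00) ∩ circle(D,3.00): a=5.9267, h=0.9352
θ=74°:   candidates: C₊=(6.2691,1.2418) cross=8.209; C₋=(6.0642,-0.6174) cross=-8.209
θ=74°:   branch + wants cross > 0 → take C=(6.2691,1.2418) (cross=8.209)
θ=74°: ex = (C−B)/|BC| = (0.9989,0.0468); ey = (-0.0468,0.9989)
θ=74°: P = B + 1.26·ex + -0.98·ey = (1.5801,0.0412)
θ=343°: B = A + 1.00·(cos343°, sin343°) = (0.9563, -0.2924)
θ=343°: |BD| = 8.0490
θ=343°: circle(B,6.00) ∩ circle(D,3.00): a=5.7017, h=1.8682
θ=343°:   candidates: C₊=(6.5864,1.7817) cross=15.037; C₋=(6.7221,-1.9523) cross=-15.037
θ=343°:   branch + wants cross > 0 → take C=(6.5864,1.7817) (cross=15.037)
θ=343°: ex = (C−B)/|BC| = (0.9384,0.3457); ey = (-0.3457,0.9384)
θ=343°: P = B + 1.26·ex + -0.98·ey = (2.4774,-0.7764)

θ=40°: 2.20 -0.06
θ=74°: 1.58 0.04
θ=343°: 2.48 -0.78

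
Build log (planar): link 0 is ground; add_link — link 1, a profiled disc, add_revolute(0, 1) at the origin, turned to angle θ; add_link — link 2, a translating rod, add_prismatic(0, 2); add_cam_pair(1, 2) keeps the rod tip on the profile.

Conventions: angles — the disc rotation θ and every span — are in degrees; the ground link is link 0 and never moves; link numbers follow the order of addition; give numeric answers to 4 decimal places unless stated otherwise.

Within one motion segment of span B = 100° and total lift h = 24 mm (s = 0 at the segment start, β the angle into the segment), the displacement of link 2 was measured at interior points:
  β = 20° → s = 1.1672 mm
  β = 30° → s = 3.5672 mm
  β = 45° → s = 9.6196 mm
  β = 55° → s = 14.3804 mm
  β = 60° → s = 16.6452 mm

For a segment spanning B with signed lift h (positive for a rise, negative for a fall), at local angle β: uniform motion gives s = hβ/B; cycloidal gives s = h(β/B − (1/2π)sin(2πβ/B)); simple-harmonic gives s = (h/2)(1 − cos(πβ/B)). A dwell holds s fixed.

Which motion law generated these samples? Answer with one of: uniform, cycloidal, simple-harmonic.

candidates at β/B = r: uniform s = h·r (linear in β); cycloidal s = h·(r − sin(2πr)/(2π)); simple-harmonic s = (h/2)(1 − cos(πr))
β=20°: printed 1.1672 | uniform 4.8000, cycloidal 1.1672, simple-harmonic 2.2918
β=30°: printed 3.5672 | uniform 7.2000, cycloidal 3.5672, simple-harmonic 4.9466
β=45°: printed 9.6196 | uniform 10.8000, cycloidal 9.6196, simple-harmonic 10.1228
β=55°: printed 14.3804 | uniform 13.2000, cycloidal 14.3804, simple-harmonic 13.8772
β=60°: printed 16.6452 | uniform 14.4000, cycloidal 16.6452, simple-harmonic 15.7082
only one law matches every sample → cycloidal

cycloidal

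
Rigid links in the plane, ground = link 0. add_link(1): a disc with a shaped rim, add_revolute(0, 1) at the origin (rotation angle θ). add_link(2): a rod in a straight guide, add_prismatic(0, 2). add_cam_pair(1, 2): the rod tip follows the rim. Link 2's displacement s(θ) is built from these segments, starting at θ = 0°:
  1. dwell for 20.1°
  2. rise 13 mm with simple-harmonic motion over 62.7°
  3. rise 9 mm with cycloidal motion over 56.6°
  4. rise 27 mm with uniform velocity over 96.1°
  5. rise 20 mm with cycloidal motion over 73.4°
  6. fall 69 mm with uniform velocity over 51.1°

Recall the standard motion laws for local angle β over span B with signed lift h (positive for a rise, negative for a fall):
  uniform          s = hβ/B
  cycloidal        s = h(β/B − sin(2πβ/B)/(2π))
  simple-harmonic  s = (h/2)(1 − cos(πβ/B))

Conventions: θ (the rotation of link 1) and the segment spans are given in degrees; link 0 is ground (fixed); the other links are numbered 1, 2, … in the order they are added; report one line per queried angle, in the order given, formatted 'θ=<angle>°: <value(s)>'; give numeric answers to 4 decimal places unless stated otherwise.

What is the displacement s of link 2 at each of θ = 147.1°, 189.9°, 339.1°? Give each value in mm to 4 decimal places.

segment 1 (0° to 20.1°, dwell): s unchanged at 0.0000
segment 2 (20.1° to 82.8°, simple-harmonic, h = 13) is passed completely: s = 0.0000 + (13) = 13.0000
segment 3 (82.8° to 139.4°, cycloidal, h = 9) is passed completely: s = 13.0000 + (9) = 22.0000
θ = 147.1° falls in segment 4 (139.4° to 235.5°, uniform, h = 27): β = 147.1 − 139.4 = 7.7°, B = 96.1°; Δs = 27·7.7/96.1 = 2.1634; s = 22.0000 + 2.1634 = 24.1634
θ = 189.9° falls in segment 4 (139.4° to 235.5°, uniform, h = 27): β = 189.9 − 139.4 = 50.5°, B = 96.1°; Δs = 27·50.5/96.1 = 14.1883; s = 22.0000 + 14.1883 = 36.1883
segment 4 (139.4° to 235.5°, uniform, h = 27) is passed completely: s = 22.0000 + (27) = 49.0000
segment 5 (235.5° to 308.9°, cycloidal, h = 20) is passed completely: s = 49.0000 + (20) = 69.0000
θ = 339.1° falls in segment 6 (308.9° to 360°, uniform, h = -69): β = 339.1 − 308.9 = 30.2°, B = 51.1°; Δs = -69·30.2/51.1 = -40.7789; s = 69.0000 − 40.7789 = 28.2211

θ=147.1°: 24.1634
θ=189.9°: 36.1883
θ=339.1°: 28.2211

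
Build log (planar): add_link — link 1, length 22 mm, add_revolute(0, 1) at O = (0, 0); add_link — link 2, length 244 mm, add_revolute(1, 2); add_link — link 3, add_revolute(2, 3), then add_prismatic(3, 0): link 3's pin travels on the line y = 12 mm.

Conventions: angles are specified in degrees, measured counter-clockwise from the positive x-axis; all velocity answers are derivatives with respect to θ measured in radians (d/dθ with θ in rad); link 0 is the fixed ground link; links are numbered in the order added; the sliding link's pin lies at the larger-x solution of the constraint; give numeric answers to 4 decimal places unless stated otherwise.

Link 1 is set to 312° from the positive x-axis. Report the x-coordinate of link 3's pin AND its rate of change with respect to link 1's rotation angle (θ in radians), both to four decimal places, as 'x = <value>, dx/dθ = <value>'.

geometry: r = 22 mm, L = 244 mm, e = 12 mm
crank pin P = (r cos θ, r sin θ) = (14.720873, -16.349186)
h = r sin θ − e = -16.349186 − 12 = -28.349186
x = r cos θ + √(L² − h²) = 14.720873 + 242.347527 = 257.068400
dx/dθ = −r sin θ − h·r cos θ/√(L² − h²) (θ in radians; h = -28.349186) = 18.071196

x = 257.0684, dx/dθ = 18.0712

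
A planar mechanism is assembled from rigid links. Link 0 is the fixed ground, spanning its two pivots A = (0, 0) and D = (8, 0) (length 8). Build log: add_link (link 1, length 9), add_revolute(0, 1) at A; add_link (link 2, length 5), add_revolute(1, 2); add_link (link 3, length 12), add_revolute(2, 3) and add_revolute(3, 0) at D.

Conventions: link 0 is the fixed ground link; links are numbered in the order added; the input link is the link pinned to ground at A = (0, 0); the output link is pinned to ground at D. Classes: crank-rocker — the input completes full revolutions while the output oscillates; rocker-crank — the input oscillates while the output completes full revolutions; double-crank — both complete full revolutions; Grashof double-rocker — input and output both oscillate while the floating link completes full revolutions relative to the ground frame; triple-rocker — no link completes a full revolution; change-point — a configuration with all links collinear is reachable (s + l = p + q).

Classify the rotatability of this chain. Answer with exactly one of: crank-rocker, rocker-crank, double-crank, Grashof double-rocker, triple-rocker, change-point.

lengths: ground=8, input=9, coupler=5, output=12
sorted: s=5 (shortest), l=12 (longest), p+q=17
s + l = 17 vs p + q = 17
s + l = p + q → change-point (collinear configuration reachable)

change-point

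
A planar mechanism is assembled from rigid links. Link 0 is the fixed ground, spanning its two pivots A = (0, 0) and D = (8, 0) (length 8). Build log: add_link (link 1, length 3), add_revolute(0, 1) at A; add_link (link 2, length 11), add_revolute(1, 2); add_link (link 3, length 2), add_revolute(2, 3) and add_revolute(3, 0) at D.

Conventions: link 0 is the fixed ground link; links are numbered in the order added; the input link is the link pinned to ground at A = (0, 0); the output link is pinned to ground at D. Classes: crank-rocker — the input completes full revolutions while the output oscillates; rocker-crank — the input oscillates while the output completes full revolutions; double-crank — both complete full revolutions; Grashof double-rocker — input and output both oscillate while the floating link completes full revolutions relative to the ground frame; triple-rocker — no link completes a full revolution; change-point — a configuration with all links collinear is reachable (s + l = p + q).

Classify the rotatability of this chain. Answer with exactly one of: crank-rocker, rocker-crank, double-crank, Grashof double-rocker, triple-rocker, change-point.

lengths: ground=8, input=3, coupler=11, output=2
sorted: s=2 (shortest), l=11 (longest), p+q=11
s + l = 13 vs p + q = 11
s + l > p + q → non-Grashof → no link fully rotates → triple-rocker

triple-rocker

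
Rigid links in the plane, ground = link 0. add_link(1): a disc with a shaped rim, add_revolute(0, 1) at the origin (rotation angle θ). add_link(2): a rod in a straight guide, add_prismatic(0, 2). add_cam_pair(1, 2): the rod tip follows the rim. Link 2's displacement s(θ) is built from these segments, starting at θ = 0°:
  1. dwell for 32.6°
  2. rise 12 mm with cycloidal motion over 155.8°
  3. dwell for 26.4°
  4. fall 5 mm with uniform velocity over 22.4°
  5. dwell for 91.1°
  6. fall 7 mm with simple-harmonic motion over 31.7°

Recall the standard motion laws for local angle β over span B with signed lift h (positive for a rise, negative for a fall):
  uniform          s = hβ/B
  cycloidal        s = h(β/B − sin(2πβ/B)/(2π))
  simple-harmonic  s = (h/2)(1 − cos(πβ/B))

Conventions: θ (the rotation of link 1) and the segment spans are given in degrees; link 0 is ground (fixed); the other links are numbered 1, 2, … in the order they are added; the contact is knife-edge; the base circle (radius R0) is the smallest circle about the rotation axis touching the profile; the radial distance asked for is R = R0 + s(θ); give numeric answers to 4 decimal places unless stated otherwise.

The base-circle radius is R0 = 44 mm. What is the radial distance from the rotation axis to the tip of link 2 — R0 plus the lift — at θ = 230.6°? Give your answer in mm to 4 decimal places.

segment 1 (0° to 32.6°, dwell): s unchanged at 0.0000
segment 2 (32.6° to 188.4°, cycloidal, h = 12) is passed completely: s = 0.0000 + (12) = 12.0000
segment 3 (188.4° to 214.8°, dwell): s unchanged at 12.0000
θ = 230.6° falls in segment 4 (214.8° to 237.2°, uniform, h = -5): β = 230.6 − 214.8 = 15.8°, B = 22.4°; Δs = -5·15.8/22.4 = -3.5268; s = 12.0000 − 3.5268 = 8.4732
R = R0 + s = 44 + 8.4732 = 52.4732

52.4732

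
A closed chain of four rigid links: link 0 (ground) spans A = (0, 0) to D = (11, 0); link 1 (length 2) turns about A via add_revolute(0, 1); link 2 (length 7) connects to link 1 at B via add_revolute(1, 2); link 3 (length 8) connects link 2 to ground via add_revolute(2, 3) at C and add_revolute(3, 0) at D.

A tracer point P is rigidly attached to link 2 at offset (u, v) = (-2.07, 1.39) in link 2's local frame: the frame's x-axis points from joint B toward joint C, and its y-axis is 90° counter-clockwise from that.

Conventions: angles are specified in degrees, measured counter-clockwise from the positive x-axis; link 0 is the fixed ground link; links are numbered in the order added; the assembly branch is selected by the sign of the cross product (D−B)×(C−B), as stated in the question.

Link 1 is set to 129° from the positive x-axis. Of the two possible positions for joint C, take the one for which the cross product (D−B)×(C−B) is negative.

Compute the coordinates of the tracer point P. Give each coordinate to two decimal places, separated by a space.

A=(0,0), D=(11.00,0)
B = A + 2.00·(cos129°, sin129°) = (-1.2586, 1.5543)
|BD| = 12.3568
circle(B,7.00) ∩ circle(D,8.00): a=5.5714, h=4.2378
  candidates: C₊=(4.8016,5.0576) cross=52.366; C₋=(3.7355,-3.3507) cross=-52.366
  branch - wants cross < 0 → take C=(3.7355,-3.3507) (cross=-52.366)
ex = (C−B)/|BC| = (0.7134,-0.7007); ey = (0.7007,0.7134)
P = B + -2.07·ex + 1.39·ey = (-1.7615,3.9965)

-1.76 4.00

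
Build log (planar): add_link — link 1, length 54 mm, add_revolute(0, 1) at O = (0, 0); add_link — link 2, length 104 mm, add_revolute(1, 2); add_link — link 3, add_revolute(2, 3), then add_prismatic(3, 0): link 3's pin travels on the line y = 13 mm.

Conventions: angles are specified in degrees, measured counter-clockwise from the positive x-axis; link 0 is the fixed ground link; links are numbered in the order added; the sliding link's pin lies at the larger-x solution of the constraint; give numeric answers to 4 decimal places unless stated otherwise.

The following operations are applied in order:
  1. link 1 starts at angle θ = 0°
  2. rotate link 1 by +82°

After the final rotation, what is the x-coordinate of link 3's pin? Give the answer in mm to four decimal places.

geometry: r = 54 mm, L = 104 mm, e = 13 mm; θ starts at 0°
rotate link 1 by +82°: θ ← 0° +82° = 82°
crank pin P = (r cos θ, r sin θ) = (7.515347, 53.474476)
h = r sin θ − e = 53.474476 − 13 = 40.474476
x = r cos θ + √(L² − h²) = 7.515347 + 95.800923 = 103.316270

103.3163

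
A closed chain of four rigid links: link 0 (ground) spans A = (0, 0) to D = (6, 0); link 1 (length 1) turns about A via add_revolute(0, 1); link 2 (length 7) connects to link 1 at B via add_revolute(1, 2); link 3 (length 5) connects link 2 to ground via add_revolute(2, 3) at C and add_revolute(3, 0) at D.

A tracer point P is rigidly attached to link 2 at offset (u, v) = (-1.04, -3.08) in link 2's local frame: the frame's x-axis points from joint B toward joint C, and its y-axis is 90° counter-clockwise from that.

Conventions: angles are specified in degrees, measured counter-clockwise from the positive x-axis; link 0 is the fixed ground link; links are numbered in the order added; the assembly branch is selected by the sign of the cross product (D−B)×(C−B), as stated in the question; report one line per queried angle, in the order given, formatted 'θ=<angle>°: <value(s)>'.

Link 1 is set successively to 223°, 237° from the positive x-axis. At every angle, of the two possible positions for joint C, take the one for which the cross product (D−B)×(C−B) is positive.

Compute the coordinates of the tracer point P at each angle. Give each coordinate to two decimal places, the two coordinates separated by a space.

A=(0,0), D=(6.00,0)
θ=223°: B = A + 1.00·(cos223°, sin223°) = (-0.7314, -0.6820)
θ=223°: |BD| = 6.7658
θ=223°: circle(B,7.00) ∩ circle(D,5.00): a=5.1565, h=4.7339
θ=223°:   candidates: C₊=(3.9217,4.5476) cross=32.029; C₋=(4.8761,-4.8720) cross=-32.029
θ=223°:   branch + wants cross > 0 → take C=(3.9217,4.5476) (cross=32.029)
θ=223°: ex = (C−B)/|BC| = (0.6647,0.7471); ey = (-0.7471,0.6647)
θ=223°: P = B + -1.04·ex + -3.08·ey = (0.8784,-3.5063)
θ=237°: B = A + 1.00·(cos237°, sin237°) = (-0.5446, -0.8387)
θ=237°: |BD| = 6.5982
θ=237°: circle(B,7.00) ∩ circle(D,5.00): a=5.1178, h=4.7758
θ=237°:   candidates: C₊=(3.9246,4.5489) cross=31.512; C₋=(5.1387,-4.9253) cross=-31.512
θ=237°:   branch + wants cross > 0 → take C=(3.9246,4.5489) (cross=31.512)
θ=237°: ex = (C−B)/|BC| = (0.6385,0.7697); ey = (-0.7697,0.6385)
θ=237°: P = B + -1.04·ex + -3.08·ey = (1.1619,-3.6056)

θ=223°: 0.88 -3.51
θ=237°: 1.16 -3.61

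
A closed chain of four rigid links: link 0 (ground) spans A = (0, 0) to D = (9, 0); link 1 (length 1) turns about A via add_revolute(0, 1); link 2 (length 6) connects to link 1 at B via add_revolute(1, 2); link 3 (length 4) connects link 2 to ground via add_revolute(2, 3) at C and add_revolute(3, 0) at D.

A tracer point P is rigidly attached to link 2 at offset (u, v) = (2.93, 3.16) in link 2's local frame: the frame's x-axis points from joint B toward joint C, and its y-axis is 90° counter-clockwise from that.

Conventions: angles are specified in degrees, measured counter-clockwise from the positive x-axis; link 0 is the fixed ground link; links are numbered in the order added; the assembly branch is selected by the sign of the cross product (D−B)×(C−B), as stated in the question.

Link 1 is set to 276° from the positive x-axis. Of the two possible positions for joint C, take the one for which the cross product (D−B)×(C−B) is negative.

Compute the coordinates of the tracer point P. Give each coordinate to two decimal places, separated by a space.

A=(0,0), D=(9.00,0)
B = A + 1.00·(cos276°, sin276°) = (0.1045, -0.9945)
|BD| = 8.9509
circle(B,6.00) ∩ circle(D,4.00): a=5.5927, h=2.1731
  candidates: C₊=(5.4211,1.7865) cross=19.451; C₋=(5.9040,-2.5327) cross=-19.451
  branch - wants cross < 0 → take C=(5.9040,-2.5327) (cross=-19.451)
ex = (C−B)/|BC| = (0.9666,-0.2564); ey = (0.2564,0.9666)
P = B + 2.93·ex + 3.16·ey = (3.7467,1.3087)

3.75 1.31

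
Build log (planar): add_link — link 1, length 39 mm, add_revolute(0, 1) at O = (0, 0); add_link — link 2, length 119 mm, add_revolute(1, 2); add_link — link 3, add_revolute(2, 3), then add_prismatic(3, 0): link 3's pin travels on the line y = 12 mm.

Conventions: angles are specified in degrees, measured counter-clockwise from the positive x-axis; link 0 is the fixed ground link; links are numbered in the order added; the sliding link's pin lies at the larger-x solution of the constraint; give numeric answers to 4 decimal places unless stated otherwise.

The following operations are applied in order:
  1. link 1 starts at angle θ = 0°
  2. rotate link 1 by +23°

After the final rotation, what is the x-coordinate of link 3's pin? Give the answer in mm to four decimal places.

geometry: r = 39 mm, L = 119 mm, e = 12 mm; θ starts at 0°
rotate link 1 by +23°: θ ← 0° +23° = 23°
crank pin P = (r cos θ, r sin θ) = (35.899689, 15.238514)
h = r sin θ − e = 15.238514 − 12 = 3.238514
x = r cos θ + √(L² − h²) = 35.899689 + 118.955925 = 154.855614

154.8556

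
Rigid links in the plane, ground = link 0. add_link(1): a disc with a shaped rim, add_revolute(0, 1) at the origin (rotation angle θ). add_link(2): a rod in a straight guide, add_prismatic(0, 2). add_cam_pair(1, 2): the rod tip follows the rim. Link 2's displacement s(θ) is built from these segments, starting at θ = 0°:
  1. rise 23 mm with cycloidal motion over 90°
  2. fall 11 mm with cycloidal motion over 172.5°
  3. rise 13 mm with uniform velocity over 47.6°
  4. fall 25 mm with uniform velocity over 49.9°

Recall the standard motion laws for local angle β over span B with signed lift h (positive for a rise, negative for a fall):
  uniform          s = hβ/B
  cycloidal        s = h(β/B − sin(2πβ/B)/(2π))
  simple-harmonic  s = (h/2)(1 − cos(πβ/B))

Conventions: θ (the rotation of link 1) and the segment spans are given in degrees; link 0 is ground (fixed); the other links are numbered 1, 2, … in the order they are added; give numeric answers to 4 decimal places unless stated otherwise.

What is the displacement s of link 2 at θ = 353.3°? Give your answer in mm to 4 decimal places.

segment 1 (0° to 90°, cycloidal, h = 23) is passed completely: s = 0.0000 + (23) = 23.0000
segment 2 (90° to 262.5°, cycloidal, h = -11) is passed completely: s = 23.0000 + (-11) = 12.0000
segment 3 (262.5° to 310.1°, uniform, h = 13) is passed completely: s = 12.0000 + (13) = 25.0000
θ = 353.3° falls in segment 4 (310.1° to 360°, uniform, h = -25): β = 353.3 − 310.1 = 43.2°, B = 49.9°; Δs = -25·43.2/49.9 = -21.6433; s = 25.0000 − 21.6433 = 3.3567

3.3567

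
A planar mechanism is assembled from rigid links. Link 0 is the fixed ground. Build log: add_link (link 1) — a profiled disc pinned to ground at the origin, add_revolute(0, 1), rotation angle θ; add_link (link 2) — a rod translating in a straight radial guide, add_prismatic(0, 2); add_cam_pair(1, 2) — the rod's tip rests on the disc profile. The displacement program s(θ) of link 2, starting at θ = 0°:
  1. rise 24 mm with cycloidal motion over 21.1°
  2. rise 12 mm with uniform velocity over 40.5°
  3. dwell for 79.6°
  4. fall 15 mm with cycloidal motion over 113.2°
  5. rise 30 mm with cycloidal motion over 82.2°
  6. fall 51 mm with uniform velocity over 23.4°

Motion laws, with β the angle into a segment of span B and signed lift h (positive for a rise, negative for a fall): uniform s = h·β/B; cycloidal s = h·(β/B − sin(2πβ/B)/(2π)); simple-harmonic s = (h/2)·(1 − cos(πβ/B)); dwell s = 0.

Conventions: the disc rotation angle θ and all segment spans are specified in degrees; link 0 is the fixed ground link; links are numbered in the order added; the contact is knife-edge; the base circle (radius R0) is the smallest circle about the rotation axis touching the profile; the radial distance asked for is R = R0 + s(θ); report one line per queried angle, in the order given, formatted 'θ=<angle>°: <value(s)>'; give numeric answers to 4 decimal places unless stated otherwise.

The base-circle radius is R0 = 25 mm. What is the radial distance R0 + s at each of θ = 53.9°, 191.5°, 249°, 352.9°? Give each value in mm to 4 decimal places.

seg 1 [0°–21.1°] cycloidal, h=24: full span → s += 24 → s = 24.0000
seg 2 [21.1°–61.6°] uniform, h=12: θ=53.9° here. β=32.8, B=40.5. 12·32.8/40.5 = 9.7185 → s = 33.7185
seg 2 [21.1°–61.6°] uniform, h=12: full span → s += 12 → s = 36.0000
seg 3 [61.6°–141.2°] dwell: s stays 36.0000
seg 4 [141.2°–254.4°] cycloidal, h=-15: θ=191.5° here. β=50.3, B=113.2. -15·(0.4443 − sin(2π·0.4443)/(2π)) = -5.8473 → s = 30.1527
seg 4 [141.2°–254.4°] cycloidal, h=-15: θ=249° here. β=107.8, B=113.2. -15·(0.9523 − sin(2π·0.9523)/(2π)) = -14.9893 → s = 21.0107
seg 4 [141.2°–254.4°] cycloidal, h=-15: full span → s += -15 → s = 21.0000
seg 5 [254.4°–336.6°] cycloidal, h=30: full span → s += 30 → s = 51.0000
seg 6 [336.6°–360°] uniform, h=-51: θ=352.9° here. β=16.3, B=23.4. -51·16.3/23.4 = -35.5256 → s = 15.4744
θ=53.9°: R = R0 + s = 25 + 33.7185 = 58.7185
θ=191.5°: R = R0 + s = 25 + 30.1527 = 55.1527
θ=249°: R = R0 + s = 25 + 21.0107 = 46.0107
θ=352.9°: R = R0 + s = 25 + 15.4744 = 40.4744

θ=53.9°: 58.7185
θ=191.5°: 55.1527
θ=249°: 46.0107
θ=352.9°: 40.4744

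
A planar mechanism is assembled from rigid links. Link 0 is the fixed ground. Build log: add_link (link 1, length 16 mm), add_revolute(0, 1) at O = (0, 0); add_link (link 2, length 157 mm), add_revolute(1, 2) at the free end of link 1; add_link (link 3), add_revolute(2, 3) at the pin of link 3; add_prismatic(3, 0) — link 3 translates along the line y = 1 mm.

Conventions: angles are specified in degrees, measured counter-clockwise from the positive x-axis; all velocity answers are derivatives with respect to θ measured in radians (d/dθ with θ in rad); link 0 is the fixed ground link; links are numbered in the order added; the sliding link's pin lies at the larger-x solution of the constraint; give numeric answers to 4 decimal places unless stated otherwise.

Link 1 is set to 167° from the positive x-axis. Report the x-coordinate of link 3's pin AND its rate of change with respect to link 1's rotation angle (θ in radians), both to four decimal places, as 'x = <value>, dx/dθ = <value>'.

geometry: r = 16 mm, L = 157 mm, e = 1 mm
crank pin P = (r cos θ, r sin θ) = (-15.589921, 3.599217)
h = r sin θ − e = 3.599217 − 1 = 2.599217
x = r cos θ + √(L² − h²) = -15.589921 + 156.978483 = 141.388562
dx/dθ = −r sin θ − h·r cos θ/√(L² − h²) (θ in radians; h = 2.599217) = -3.341082

x = 141.3886, dx/dθ = -3.3411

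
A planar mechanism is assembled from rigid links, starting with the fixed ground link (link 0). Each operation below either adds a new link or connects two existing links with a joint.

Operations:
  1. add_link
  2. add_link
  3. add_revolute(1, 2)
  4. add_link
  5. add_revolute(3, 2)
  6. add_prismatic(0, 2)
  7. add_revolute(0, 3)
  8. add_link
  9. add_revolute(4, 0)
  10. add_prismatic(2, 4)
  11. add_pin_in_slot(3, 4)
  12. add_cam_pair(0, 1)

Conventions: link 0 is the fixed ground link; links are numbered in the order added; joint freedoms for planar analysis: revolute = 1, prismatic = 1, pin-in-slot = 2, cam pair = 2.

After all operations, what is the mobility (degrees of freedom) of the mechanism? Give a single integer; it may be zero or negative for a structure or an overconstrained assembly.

ground; <1,0,0>
#1 <2,0,0>
#2 <3,0,0>
R:1↔2 J1 <3,1,0>
#3 <4,1,0>
R:3↔2 J1 <4,2,0>
P:0↔2 J1 <4,3,0>
R:0↔3 J1 <4,4,0>
#4 <5,4,0>
R:4↔0 J1 <5,5,0>
P:2↔4 J1 <5,6,0>
PS:3↔4 J2 <5,6,1>
C:0↔1 J2 <5,6,2>
3×4 − 2×6 − 1×2 = -2

M = -2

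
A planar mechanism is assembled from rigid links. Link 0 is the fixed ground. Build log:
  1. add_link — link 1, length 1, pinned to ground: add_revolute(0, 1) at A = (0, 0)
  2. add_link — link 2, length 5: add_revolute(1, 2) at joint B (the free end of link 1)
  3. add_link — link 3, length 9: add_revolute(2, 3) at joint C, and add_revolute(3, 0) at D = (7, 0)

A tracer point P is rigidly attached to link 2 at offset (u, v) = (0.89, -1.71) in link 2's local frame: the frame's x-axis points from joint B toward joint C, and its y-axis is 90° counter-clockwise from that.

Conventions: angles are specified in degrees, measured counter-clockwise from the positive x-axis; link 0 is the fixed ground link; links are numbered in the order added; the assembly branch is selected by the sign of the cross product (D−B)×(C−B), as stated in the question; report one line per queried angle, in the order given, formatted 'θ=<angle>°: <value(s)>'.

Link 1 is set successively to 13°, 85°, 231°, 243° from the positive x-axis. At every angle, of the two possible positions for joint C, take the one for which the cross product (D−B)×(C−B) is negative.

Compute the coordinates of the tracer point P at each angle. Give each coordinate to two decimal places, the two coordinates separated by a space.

A=(0,0), D=(7.00,0)
θ=13°: B = A + 1.00·(cos13°, sin13°) = (0.9744, 0.2250)
θ=13°: |BD| = 6.0298
θ=13°: circle(B,5.00) ∩ circle(D,9.00): a=-1.6287, h=4.7273
θ=13°:   candidates: C₊=(-0.4768,5.0097) cross=28.505; C₋=(-0.8295,-4.4383) cross=-28.505
θ=13°:   branch - wants cross < 0 → take C=(-0.8295,-4.4383) (cross=-28.505)
θ=13°: ex = (C−B)/|BC| = (-0.3608,-0.9327); ey = (0.9327,-0.3608)
θ=13°: P = B + 0.89·ex + -1.71·ey = (-0.9416,0.0118)
θ=85°: B = A + 1.00·(cos85°, sin85°) = (0.0872, 0.9962)
θ=85°: |BD| = 6.9843
θ=85°: circle(B,5.00) ∩ circle(D,9.00): a=-0.5169, h=4.9732
θ=85°:   candidates: C₊=(0.2849,5.9923) cross=34.734; C₋=(-1.1338,-3.8524) cross=-34.734
θ=85°:   branch - wants cross < 0 → take C=(-1.1338,-3.8524) (cross=-34.734)
θ=85°: ex = (C−B)/|BC| = (-0.2442,-0.9697); ey = (0.9697,-0.2442)
θ=85°: P = B + 0.89·ex + -1.71·ey = (-1.7884,0.5507)
θ=231°: B = A + 1.00·(cos231°, sin231°) = (-0.6293, -0.7771)
θ=231°: |BD| = 7.6688
θ=231°: circle(B,5.00) ∩ circle(D,9.00): a=0.1832, h=4.9966
θ=231°:   candidates: C₊=(-0.9534,4.2123) cross=38.318; C₋=(0.0593,-5.7295) cross=-38.318
θ=231°:   branch - wants cross < 0 → take C=(0.0593,-5.7295) (cross=-38.318)
θ=231°: ex = (C−B)/|BC| = (0.1377,-0.9905); ey = (0.9905,0.1377)
θ=231°: P = B + 0.89·ex + -1.71·ey = (-2.2004,-1.8942)
θ=243°: B = A + 1.00·(cos243°, sin243°) = (-0.4540, -0.8910)
θ=243°: |BD| = 7.5071
θ=243°: circle(B,5.00) ∩ circle(D,9.00): a=0.0237, h=4.9999
θ=243°:   candidates: C₊=(-1.0239,4.0764) cross=37.535; C₋=(0.1630,-5.8528) cross=-37.535
θ=243°:   branch - wants cross < 0 → take C=(0.1630,-5.8528) (cross=-37.535)
θ=243°: ex = (C−B)/|BC| = (0.1234,-0.9924); ey = (0.9924,0.1234)
θ=243°: P = B + 0.89·ex + -1.71·ey = (-2.0411,-1.9852)

θ=13°: -0.94 0.01
θ=85°: -1.79 0.55
θ=231°: -2.20 -1.89
θ=243°: -2.04 -1.99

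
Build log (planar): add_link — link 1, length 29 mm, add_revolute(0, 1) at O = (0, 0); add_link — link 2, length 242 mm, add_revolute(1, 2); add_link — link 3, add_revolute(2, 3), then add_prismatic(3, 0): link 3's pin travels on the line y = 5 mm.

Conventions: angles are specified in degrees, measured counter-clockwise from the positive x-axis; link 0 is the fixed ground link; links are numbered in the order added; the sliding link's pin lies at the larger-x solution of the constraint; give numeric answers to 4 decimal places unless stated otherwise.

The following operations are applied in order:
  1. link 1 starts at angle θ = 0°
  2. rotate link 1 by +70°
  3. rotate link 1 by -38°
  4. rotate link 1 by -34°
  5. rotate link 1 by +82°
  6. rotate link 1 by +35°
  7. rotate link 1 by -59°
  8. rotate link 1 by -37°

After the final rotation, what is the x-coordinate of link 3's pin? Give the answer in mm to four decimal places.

geometry: r = 29 mm, L = 242 mm, e = 5 mm; θ starts at 0°
rotate link 1 by +70°: θ ← 0° +70° = 70°
rotate link 1 by -38°: θ ← 70° -38° = 32°
rotate link 1 by -34°: θ ← 32° -34° = -2°
rotate link 1 by +82°: θ ← -2° +82° = 80°
rotate link 1 by +35°: θ ← 80° +35° = 115°
rotate link 1 by -59°: θ ← 115° -59° = 56°
rotate link 1 by -37°: θ ← 56° -37° = 19°
crank pin P = (r cos θ, r sin θ) = (27.420039, 9.441476)
h = r sin θ − e = 9.441476 − 5 = 4.441476
x = r cos θ + √(L² − h²) = 27.420039 + 241.959239 = 269.379278

269.3793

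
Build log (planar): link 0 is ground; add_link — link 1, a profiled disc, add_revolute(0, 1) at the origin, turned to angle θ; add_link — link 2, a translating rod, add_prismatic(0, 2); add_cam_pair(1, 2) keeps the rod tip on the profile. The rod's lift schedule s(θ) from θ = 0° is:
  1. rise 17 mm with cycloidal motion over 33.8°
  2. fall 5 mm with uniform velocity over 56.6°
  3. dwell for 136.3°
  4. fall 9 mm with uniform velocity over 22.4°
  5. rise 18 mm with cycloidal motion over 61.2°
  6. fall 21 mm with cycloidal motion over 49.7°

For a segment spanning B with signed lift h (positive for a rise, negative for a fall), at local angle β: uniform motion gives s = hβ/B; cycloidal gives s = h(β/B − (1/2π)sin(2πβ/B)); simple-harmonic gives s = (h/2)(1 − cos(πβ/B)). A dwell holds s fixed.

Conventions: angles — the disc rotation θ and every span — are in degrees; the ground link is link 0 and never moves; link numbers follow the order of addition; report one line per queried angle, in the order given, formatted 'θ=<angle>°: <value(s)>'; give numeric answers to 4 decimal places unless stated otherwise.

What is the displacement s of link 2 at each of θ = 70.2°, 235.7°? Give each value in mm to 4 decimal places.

seg 1 [0°–33.8°] cycloidal, h=17: full span → s += 17 → s = 17.0000
seg 2 [33.8°–90.4°] uniform, h=-5: θ=70.2° here. β=36.4, B=56.6. -5·36.4/56.6 = -3.2155 → s = 13.7845
seg 2 [33.8°–90.4°] uniform, h=-5: full span → s += -5 → s = 12.0000
seg 3 [90.4°–226.7°] dwell: s stays 12.0000
seg 4 [226.7°–249.1°] uniform, h=-9: θ=235.7° here. β=9, B=22.4. -9·9/22.4 = -3.6161 → s = 8.3839

θ=70.2°: 13.7845
θ=235.7°: 8.3839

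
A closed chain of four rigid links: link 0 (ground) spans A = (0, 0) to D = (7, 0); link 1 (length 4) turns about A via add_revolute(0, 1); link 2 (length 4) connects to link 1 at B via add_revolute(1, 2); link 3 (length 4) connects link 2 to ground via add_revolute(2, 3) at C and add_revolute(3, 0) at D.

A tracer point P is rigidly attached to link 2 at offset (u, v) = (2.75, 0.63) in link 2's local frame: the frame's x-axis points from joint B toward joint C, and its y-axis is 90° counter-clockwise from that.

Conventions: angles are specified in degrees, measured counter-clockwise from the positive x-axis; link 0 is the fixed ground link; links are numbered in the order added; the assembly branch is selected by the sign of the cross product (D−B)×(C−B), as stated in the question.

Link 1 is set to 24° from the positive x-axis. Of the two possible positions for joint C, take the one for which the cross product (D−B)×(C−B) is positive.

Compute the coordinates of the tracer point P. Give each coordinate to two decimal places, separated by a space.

A=(0,0), D=(7.00,0)
B = A + 4.00·(cos24°, sin24°) = (3.6542, 1.6269)
|BD| = 3.7204
circle(B,4.00) ∩ circle(D,4.00): a=1.8602, h=3.5411
  candidates: C₊=(6.8756,3.9981) cross=13.174; C₋=(3.7785,-2.3711) cross=-13.174
  branch + wants cross > 0 → take C=(6.8756,3.9981) (cross=13.174)
ex = (C−B)/|BC| = (0.8054,0.5928); ey = (-0.5928,0.8054)
P = B + 2.75·ex + 0.63·ey = (5.4955,3.7645)

5.50 3.76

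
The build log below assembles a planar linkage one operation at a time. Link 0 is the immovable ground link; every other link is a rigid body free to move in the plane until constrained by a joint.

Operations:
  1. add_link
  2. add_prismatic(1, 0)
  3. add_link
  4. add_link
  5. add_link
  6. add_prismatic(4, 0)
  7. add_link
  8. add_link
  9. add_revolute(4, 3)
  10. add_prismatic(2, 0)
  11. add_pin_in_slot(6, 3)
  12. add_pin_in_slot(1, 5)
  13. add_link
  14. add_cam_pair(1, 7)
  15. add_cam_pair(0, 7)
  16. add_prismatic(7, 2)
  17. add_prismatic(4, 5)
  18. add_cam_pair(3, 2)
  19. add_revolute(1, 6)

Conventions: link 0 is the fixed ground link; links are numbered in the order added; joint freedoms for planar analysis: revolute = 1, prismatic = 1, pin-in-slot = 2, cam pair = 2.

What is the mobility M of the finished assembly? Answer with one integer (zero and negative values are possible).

L=1 J1=0 J2=0
add link → L=2 J1=0 J2=0
P@1,0 dof=1 J1 → L=2 J1=1 J2=0
add link → L=3 J1=1 J2=0
add link → L=4 J1=1 J2=0
add link → L=5 J1=1 J2=0
P@4,0 dof=1 J1 → L=5 J1=2 J2=0
add link → L=6 J1=2 J2=0
add link → L=7 J1=2 J2=0
R@4,3 dof=1 J1 → L=7 J1=3 J2=0
P@2,0 dof=1 J1 → L=7 J1=4 J2=0
PS@6,3 dof=2 J2 → L=7 J1=4 J2=1
PS@1,5 dof=2 J2 → L=7 J1=4 J2=2
add link → L=8 J1=4 J2=2
C@1,7 dof=2 J2 → L=8 J1=4 J2=3
C@0,7 dof=2 J2 → L=8 J1=4 J2=4
P@7,2 dof=1 J1 → L=8 J1=5 J2=4
P@4,5 dof=1 J1 → L=8 J1=6 J2=4
C@3,2 dof=2 J2 → L=8 J1=6 J2=5
R@1,6 dof=1 J1 → L=8 J1=7 J2=5
M=3(L−1)−2J1−J2=3·7−2·7−5=2

M = 2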